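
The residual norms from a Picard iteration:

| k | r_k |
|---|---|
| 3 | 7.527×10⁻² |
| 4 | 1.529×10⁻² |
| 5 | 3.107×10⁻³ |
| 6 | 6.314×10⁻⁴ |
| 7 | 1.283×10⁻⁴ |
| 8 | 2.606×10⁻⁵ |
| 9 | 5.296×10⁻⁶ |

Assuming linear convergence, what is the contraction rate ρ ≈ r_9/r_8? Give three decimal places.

0.203

ρ ≈ r_9/r_8 = 5.296×10⁻⁶/2.606×10⁻⁵ = 0.20322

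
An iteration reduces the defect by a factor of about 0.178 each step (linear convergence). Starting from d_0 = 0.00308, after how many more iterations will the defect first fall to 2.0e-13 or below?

After k steps, d_k ≈ 0.00308·0.178^k.
Need 0.178^k ≤ 2.0e-13/0.00308 = 6.49351e-11.
k ≥ ln(6.49351e-11)/ln(0.178) = -23.4576/-1.72597 = 13.591.
Smallest integer k = 14.

14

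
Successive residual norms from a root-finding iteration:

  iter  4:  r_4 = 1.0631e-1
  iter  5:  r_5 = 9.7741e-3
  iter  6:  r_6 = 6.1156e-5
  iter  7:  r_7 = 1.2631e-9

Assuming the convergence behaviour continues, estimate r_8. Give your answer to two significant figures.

First estimate the order: p ≈ ln(r_7/r_6) / ln(r_6/r_5) = ln(1.2631e-9/6.1156e-5)/ln(6.1156e-5/9.7741e-3) = ln(2.06537e-05)/ln(0.00625694) ≈ 2.1260.
Then r_8 ≈ r_7·(r_7/r_6)^p = 1.2631e-9·(2.06537e-05)^2.1260 = 1.2631e-9·1.09568e-10 ≈ 1.384e-19.

1.4e-19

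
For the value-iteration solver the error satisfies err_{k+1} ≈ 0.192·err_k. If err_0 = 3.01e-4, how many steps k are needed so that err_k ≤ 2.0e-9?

After k steps, err_k ≈ 3.01e-4·0.192^k.
Need 0.192^k ≤ 2.0e-9/3.01e-4 = 6.64452e-06.
k ≥ ln(6.64452e-06)/ln(0.192) = -11.9217/-1.65026 = 7.224.
Smallest integer k = 8.

8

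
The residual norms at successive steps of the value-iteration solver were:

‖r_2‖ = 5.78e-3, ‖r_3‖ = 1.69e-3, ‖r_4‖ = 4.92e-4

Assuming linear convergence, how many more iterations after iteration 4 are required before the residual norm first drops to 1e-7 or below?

7

Rate ρ ≈ ‖r_4‖/‖r_3‖ = 4.92e-4/1.69e-3 = 0.2911.
After j more steps, ‖r_{4+j}‖ ≈ 4.92e-4·ρ^j; need ρ^j ≤ 1e-7/4.92e-4 = 0.000203252.
j ≥ ln(0.000203252)/ln(0.2911) = -8.5011/-1.23409 = 6.889.
So 7 more iterations are needed.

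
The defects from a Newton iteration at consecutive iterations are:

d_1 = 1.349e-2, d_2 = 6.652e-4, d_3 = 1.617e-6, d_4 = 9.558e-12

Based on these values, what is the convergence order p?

2

Consecutive ratios: d_4/d_3 = 9.558e-12/1.617e-6 = 5.91095e-06, d_3/d_2 = 1.617e-6/6.652e-4 = 0.00243085.
p ≈ ln(5.91095e-06)/ln(0.00243085) = -12.0387/-6.0195 ≈ 2.00.
So the convergence is quadratic (order 2).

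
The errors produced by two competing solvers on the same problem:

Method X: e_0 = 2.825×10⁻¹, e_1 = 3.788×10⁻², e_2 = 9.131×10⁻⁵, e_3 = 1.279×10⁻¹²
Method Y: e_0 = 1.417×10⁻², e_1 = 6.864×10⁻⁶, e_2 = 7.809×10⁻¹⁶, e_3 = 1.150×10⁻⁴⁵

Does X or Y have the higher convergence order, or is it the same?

Method X: p ≈ ln(1.279×10⁻¹²/9.131×10⁻⁵)/ln(9.131×10⁻⁵/3.788×10⁻²) ≈ 3.00.
Method Y: p ≈ ln(1.150×10⁻⁴⁵/7.809×10⁻¹⁶)/ln(7.809×10⁻¹⁶/6.864×10⁻⁶) ≈ 3.00.
Both orders ≈ 3.0 — effectively the same.

same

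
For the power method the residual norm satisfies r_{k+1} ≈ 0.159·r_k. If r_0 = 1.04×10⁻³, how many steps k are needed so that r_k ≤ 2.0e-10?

9

After k steps, r_k ≈ 1.04×10⁻³·0.159^k.
Need 0.159^k ≤ 2.0e-10/1.04×10⁻³ = 1.92308e-07.
k ≥ ln(1.92308e-07)/ln(0.159) = -15.4642/-1.83885 = 8.410.
Smallest integer k = 9.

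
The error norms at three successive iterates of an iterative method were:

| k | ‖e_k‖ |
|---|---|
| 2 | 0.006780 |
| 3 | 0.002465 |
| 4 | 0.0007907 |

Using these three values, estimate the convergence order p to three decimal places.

p ≈ ln(‖e_4‖/‖e_3‖) / ln(‖e_3‖/‖e_2‖)
  = ln(0.0007907/0.002465) / ln(0.002465/0.006780)
  = ln(0.320771) / ln(0.363569)
  = -1.137028 / -1.011786 ≈ 1.123783

1.124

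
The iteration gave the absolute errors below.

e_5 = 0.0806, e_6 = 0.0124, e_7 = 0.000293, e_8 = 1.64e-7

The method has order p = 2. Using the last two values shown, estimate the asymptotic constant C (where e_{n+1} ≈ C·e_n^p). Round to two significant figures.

1.9

C ≈ e_8 / e_7^2
  = 1.64e-7 / (0.000293)^2
  = 1.64e-7 / 8.5849e-08 ≈ 1.9103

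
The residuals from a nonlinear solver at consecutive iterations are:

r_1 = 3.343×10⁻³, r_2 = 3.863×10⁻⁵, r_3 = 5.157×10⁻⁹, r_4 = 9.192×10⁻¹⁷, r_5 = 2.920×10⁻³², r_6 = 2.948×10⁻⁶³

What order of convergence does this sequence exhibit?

Consecutive ratios: r_6/r_5 = 2.948×10⁻⁶³/2.920×10⁻³² = 1.00959e-31, r_5/r_4 = 2.920×10⁻³²/9.192×10⁻¹⁷ = 3.17668e-16.
p ≈ ln(1.00959e-31)/ln(3.17668e-16) = -71.3706/-35.6855 ≈ 2.00.
So the convergence is quadratic (order 2).

2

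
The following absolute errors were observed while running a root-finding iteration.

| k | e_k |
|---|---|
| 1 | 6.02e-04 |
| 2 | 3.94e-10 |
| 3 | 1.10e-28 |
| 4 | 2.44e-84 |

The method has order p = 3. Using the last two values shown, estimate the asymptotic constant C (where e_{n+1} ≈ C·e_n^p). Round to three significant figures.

C ≈ e_4 / e_3^3
  = 2.44e-84 / (1.10e-28)^3
  = 2.44e-84 / 1.331e-84 ≈ 1.8332

1.83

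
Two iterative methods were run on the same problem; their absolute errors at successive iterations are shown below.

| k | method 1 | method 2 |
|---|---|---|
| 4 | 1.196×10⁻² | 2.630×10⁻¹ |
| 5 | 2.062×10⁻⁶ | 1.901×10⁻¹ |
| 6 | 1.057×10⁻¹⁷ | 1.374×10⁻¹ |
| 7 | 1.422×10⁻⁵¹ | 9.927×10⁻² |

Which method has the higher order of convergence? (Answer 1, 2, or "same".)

1

Method 1: p ≈ ln(1.422×10⁻⁵¹/1.057×10⁻¹⁷)/ln(1.057×10⁻¹⁷/2.062×10⁻⁶) ≈ 3.00.
Method 2: p ≈ ln(9.927×10⁻²/1.374×10⁻¹)/ln(1.374×10⁻¹/1.901×10⁻¹) ≈ 1.00.
Method 1 has the higher order (≈3.0 vs ≈1.0).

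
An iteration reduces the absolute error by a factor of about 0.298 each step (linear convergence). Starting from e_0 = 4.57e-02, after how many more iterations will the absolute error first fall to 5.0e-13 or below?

After k steps, e_k ≈ 4.57e-02·0.298^k.
Need 0.298^k ≤ 5.0e-13/4.57e-02 = 1.09409e-11.
k ≥ ln(1.09409e-11)/ln(0.298) = -25.2385/-1.21066 = 20.847.
Smallest integer k = 21.

21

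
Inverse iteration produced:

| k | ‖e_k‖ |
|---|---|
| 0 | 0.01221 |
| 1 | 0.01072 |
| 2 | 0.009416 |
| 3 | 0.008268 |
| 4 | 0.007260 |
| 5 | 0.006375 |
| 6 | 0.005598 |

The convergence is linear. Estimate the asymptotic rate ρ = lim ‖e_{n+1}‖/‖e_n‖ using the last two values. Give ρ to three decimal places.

ρ ≈ ‖e_6‖/‖e_5‖ = 0.005598/0.006375 = 0.87812

0.878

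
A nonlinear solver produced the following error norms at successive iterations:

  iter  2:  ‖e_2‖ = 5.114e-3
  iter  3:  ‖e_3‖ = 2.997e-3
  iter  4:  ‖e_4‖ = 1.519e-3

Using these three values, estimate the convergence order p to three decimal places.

p ≈ ln(‖e_4‖/‖e_3‖) / ln(‖e_3‖/‖e_2‖)
  = ln(1.519e-3/2.997e-3) / ln(2.997e-3/5.114e-3)
  = ln(0.50684) / ln(0.586038)
  = -0.679560 / -0.534371 ≈ 1.271701

1.272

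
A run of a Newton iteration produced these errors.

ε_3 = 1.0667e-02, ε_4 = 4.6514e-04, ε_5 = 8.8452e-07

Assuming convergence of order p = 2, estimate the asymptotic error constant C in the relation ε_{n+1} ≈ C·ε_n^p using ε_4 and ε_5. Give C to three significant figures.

C ≈ ε_5 / ε_4^2
  = 8.8452e-07 / (4.6514e-04)^2
  = 8.8452e-07 / 2.16355e-07 ≈ 4.0883

4.09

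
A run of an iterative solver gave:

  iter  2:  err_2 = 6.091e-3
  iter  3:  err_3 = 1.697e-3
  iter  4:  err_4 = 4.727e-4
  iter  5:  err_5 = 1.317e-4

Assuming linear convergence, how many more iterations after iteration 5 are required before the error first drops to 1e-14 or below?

19

Rate ρ ≈ err_5/err_4 = 1.317e-4/4.727e-4 = 0.2786.
After j more steps, err_{5+j} ≈ 1.317e-4·ρ^j; need ρ^j ≤ 1e-14/1.317e-4 = 7.59301e-11.
j ≥ ln(7.59301e-11)/ln(0.2786) = -23.3012/-1.27798 = 18.233.
So 19 more iterations are needed.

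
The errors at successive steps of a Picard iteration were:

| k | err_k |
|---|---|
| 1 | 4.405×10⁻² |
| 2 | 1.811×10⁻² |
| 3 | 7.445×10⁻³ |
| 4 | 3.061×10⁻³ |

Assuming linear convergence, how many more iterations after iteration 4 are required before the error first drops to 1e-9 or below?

17

Rate ρ ≈ err_4/err_3 = 3.061×10⁻³/7.445×10⁻³ = 0.4111.
After j more steps, err_{4+j} ≈ 3.061×10⁻³·ρ^j; need ρ^j ≤ 1e-9/3.061×10⁻³ = 3.26691e-07.
j ≥ ln(3.26691e-07)/ln(0.4111) = -14.9343/-0.88892 = 16.800.
So 17 more iterations are needed.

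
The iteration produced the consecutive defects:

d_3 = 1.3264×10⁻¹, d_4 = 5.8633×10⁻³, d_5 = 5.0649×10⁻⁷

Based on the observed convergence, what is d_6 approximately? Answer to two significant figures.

First estimate the order: p ≈ ln(d_5/d_4) / ln(d_4/d_3) = ln(5.0649×10⁻⁷/5.8633×10⁻³)/ln(5.8633×10⁻³/1.3264×10⁻¹) = ln(8.63831e-05)/ln(0.0442046) ≈ 3.0000.
Then d_6 ≈ d_5·(d_5/d_4)^p = 5.0649×10⁻⁷·(8.63831e-05)^3.0000 = 5.0649×10⁻⁷·6.44594e-13 ≈ 3.265e-19.

3.3e-19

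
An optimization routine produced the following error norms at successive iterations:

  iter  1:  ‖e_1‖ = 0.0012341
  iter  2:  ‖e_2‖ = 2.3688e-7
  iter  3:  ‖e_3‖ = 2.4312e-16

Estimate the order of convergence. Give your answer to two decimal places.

2.42

p ≈ ln(‖e_3‖/‖e_2‖) / ln(‖e_2‖/‖e_1‖)
  = ln(2.4312e-16/2.3688e-7) / ln(2.3688e-7/0.0012341)
  = ln(1.02634e-09) / ln(0.000191946)
  = -20.69727 / -8.55830 ≈ 2.41839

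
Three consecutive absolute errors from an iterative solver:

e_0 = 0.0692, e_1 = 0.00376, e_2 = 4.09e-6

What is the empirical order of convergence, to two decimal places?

2.34

p ≈ ln(e_2/e_1) / ln(e_1/e_0)
  = ln(4.09e-6/0.00376) / ln(0.00376/0.0692)
  = ln(0.00108777) / ln(0.0543353)
  = -6.82363 / -2.91258 ≈ 2.34281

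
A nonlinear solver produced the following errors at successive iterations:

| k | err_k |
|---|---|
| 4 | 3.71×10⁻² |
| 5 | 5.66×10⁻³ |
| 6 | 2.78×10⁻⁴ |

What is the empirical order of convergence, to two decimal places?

1.60

p ≈ ln(err_6/err_5) / ln(err_5/err_4)
  = ln(2.78×10⁻⁴/5.66×10⁻³) / ln(5.66×10⁻³/3.71×10⁻²)
  = ln(0.0491166) / ln(0.152561)
  = -3.01356 / -1.88019 ≈ 1.60280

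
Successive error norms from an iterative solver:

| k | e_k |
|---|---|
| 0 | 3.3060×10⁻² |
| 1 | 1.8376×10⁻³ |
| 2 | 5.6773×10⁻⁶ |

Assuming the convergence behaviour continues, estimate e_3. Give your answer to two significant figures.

5.4e-11

First estimate the order: p ≈ ln(e_2/e_1) / ln(e_1/e_0) = ln(5.6773×10⁻⁶/1.8376×10⁻³)/ln(1.8376×10⁻³/3.3060×10⁻²) = ln(0.00308952)/ln(0.0555838) ≈ 2.0000.
Then e_3 ≈ e_2·(e_2/e_1)^p = 5.6773×10⁻⁶·(0.00308952)^2.0000 = 5.6773×10⁻⁶·9.54513e-06 ≈ 5.419e-11.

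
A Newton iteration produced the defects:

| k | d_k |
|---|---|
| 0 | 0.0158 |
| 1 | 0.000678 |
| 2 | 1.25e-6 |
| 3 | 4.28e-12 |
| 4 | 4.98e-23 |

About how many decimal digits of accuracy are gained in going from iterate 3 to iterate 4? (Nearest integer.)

11

Digits gained ≈ log₁₀(d_3/d_4) = log₁₀(4.28e-12/4.98e-23) = log₁₀(8.59438e+10) ≈ 10.934.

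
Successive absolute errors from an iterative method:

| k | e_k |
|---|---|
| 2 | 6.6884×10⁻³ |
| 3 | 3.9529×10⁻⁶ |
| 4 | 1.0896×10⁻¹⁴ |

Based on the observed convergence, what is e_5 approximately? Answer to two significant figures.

2.2e-37

First estimate the order: p ≈ ln(e_4/e_3) / ln(e_3/e_2) = ln(1.0896×10⁻¹⁴/3.9529×10⁻⁶)/ln(3.9529×10⁻⁶/6.6884×10⁻³) = ln(2.75646e-09)/ln(0.000591008) ≈ 2.6514.
Then e_5 ≈ e_4·(e_4/e_3)^p = 1.0896×10⁻¹⁴·(2.75646e-09)^2.6514 = 1.0896×10⁻¹⁴·2.01813e-23 ≈ 2.199e-37.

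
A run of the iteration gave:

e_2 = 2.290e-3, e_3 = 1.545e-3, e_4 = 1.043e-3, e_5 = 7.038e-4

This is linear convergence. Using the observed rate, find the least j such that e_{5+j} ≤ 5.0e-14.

Rate ρ ≈ e_5/e_4 = 7.038e-4/1.043e-3 = 0.6748.
After j more steps, e_{5+j} ≈ 7.038e-4·ρ^j; need ρ^j ≤ 5.0e-14/7.038e-4 = 7.10429e-11.
j ≥ ln(7.10429e-11)/ln(0.6748) = -23.3677/-0.39334 = 59.408.
So 60 more iterations are needed.

60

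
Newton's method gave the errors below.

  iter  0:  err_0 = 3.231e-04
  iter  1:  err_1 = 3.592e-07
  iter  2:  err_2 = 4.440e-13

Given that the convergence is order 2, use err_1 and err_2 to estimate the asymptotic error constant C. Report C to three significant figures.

C ≈ err_2 / err_1^2
  = 4.440e-13 / (3.592e-07)^2
  = 4.440e-13 / 1.29025e-13 ≈ 3.4412

3.44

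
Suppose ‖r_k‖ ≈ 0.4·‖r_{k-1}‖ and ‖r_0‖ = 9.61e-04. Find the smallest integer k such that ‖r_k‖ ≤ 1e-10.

After k steps, ‖r_k‖ ≈ 9.61e-04·0.4^k.
Need 0.4^k ≤ 1e-10/9.61e-04 = 1.04058e-07.
k ≥ ln(1.04058e-07)/ln(0.4) = -16.0783/-0.91629 = 17.547.
Smallest integer k = 18.

18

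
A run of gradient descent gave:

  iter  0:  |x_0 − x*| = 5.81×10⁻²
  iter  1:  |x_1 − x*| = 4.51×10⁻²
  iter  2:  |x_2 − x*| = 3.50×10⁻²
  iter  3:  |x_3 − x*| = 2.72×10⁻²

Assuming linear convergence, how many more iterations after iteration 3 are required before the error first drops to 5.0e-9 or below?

62

Rate ρ ≈ |x_3 − x*|/|x_2 − x*| = 2.72×10⁻²/3.50×10⁻² = 0.7771.
After j more steps, |x_{3+j} − x*| ≈ 2.72×10⁻²·ρ^j; need ρ^j ≤ 5.0e-9/2.72×10⁻² = 1.83824e-07.
j ≥ ln(1.83824e-07)/ln(0.7771) = -15.5093/-0.25219 = 61.498.
So 62 more iterations are needed.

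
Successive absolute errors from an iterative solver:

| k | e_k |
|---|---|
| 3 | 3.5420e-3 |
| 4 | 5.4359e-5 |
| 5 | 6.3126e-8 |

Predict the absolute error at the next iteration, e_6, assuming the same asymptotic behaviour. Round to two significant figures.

First estimate the order: p ≈ ln(e_5/e_4) / ln(e_4/e_3) = ln(6.3126e-8/5.4359e-5)/ln(5.4359e-5/3.5420e-3) = ln(0.00116128)/ln(0.015347) ≈ 1.6180.
Then e_6 ≈ e_5·(e_5/e_4)^p = 6.3126e-8·(0.00116128)^1.6180 = 6.3126e-8·1.78266e-05 ≈ 1.125e-12.

1.1e-12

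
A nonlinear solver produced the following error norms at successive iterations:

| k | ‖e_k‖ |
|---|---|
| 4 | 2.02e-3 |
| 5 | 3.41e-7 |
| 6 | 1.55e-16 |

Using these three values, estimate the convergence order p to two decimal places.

2.48

p ≈ ln(‖e_6‖/‖e_5‖) / ln(‖e_5‖/‖e_4‖)
  = ln(1.55e-16/3.41e-7) / ln(3.41e-7/2.02e-3)
  = ln(4.54545e-10) / ln(0.000168812)
  = -21.51172 / -8.68672 ≈ 2.47639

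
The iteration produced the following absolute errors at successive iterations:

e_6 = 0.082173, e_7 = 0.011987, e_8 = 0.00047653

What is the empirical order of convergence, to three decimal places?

p ≈ ln(e_8/e_7) / ln(e_7/e_6)
  = ln(0.00047653/0.011987) / ln(0.011987/0.082173)
  = ln(0.0397539) / ln(0.145875)
  = -3.225047 / -1.925005 ≈ 1.675345

1.675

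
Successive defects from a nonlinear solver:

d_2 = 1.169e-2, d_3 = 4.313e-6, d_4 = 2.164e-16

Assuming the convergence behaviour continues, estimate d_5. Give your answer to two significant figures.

2.7e-47

First estimate the order: p ≈ ln(d_4/d_3) / ln(d_3/d_2) = ln(2.164e-16/4.313e-6)/ln(4.313e-6/1.169e-2) = ln(5.01739e-11)/ln(0.000368948) ≈ 3.0001.
Then d_5 ≈ d_4·(d_4/d_3)^p = 2.164e-16·(5.01739e-11)^3.0001 = 2.164e-16·1.2601e-31 ≈ 2.727e-47.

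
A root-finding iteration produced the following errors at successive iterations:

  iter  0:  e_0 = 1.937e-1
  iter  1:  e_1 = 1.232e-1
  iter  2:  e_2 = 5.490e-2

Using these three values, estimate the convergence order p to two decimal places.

1.79

p ≈ ln(e_2/e_1) / ln(e_1/e_0)
  = ln(5.490e-2/1.232e-1) / ln(1.232e-1/1.937e-1)
  = ln(0.445617) / ln(0.636035)
  = -0.80830 / -0.45250 ≈ 1.78630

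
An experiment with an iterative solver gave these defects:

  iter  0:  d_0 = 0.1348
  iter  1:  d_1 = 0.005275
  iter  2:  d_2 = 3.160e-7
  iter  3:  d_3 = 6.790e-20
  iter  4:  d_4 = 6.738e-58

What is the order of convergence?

Consecutive ratios: d_4/d_3 = 6.738e-58/6.790e-20 = 9.92342e-39, d_3/d_2 = 6.790e-20/3.160e-7 = 2.14873e-13.
p ≈ ln(9.92342e-39)/ln(2.14873e-13) = -87.5059/-29.1687 ≈ 3.00.
So the convergence is cubic (order 3).

3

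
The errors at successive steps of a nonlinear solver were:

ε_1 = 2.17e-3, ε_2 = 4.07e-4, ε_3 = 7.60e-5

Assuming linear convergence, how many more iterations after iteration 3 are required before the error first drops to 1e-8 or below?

6

Rate ρ ≈ ε_3/ε_2 = 7.60e-5/4.07e-4 = 0.1867.
After j more steps, ε_{3+j} ≈ 7.60e-5·ρ^j; need ρ^j ≤ 1e-8/7.60e-5 = 0.000131579.
j ≥ ln(0.000131579)/ln(0.1867) = -8.9359/-1.67825 = 5.325.
So 6 more iterations are needed.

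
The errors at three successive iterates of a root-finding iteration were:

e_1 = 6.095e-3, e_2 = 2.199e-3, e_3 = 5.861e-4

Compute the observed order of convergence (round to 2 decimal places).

1.30

p ≈ ln(e_3/e_2) / ln(e_2/e_1)
  = ln(5.861e-4/2.199e-3) / ln(2.199e-3/6.095e-3)
  = ln(0.26653) / ln(0.360788)
  = -1.32227 / -1.01946 ≈ 1.29703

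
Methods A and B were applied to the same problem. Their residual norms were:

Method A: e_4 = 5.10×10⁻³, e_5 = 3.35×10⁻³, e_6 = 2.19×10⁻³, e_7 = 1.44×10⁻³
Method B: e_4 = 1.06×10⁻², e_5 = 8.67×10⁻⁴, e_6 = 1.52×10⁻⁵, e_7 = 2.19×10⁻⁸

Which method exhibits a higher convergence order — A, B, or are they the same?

Method A: p ≈ ln(1.44×10⁻³/2.19×10⁻³)/ln(2.19×10⁻³/3.35×10⁻³) ≈ 0.99.
Method B: p ≈ ln(2.19×10⁻⁸/1.52×10⁻⁵)/ln(1.52×10⁻⁵/8.67×10⁻⁴) ≈ 1.62.
Method B has the higher order (≈1.6 vs ≈1.0).

B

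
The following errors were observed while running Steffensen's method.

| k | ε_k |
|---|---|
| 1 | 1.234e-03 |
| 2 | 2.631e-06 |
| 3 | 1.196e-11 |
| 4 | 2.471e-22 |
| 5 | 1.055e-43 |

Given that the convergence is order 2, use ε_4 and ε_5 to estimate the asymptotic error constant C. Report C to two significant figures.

C ≈ ε_5 / ε_4^2
  = 1.055e-43 / (2.471e-22)^2
  = 1.055e-43 / 6.10584e-44 ≈ 1.7279

1.7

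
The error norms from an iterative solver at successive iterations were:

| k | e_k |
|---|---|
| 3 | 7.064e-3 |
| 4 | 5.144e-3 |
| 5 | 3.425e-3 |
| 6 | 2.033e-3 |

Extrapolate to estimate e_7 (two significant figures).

First estimate the order: p ≈ ln(e_6/e_5) / ln(e_5/e_4) = ln(2.033e-3/3.425e-3)/ln(3.425e-3/5.144e-3) = ln(0.593577)/ln(0.665824) ≈ 1.2824.
Then e_7 ≈ e_6·(e_6/e_5)^p = 2.033e-3·(0.593577)^1.2824 = 2.033e-3·0.51228 ≈ 0.001041.

1.0e-3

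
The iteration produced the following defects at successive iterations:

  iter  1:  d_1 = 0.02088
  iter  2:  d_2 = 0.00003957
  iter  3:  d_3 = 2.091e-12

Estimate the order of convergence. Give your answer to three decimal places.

2.673

p ≈ ln(d_3/d_2) / ln(d_2/d_1)
  = ln(2.091e-12/0.00003957) / ln(0.00003957/0.02088)
  = ln(5.28431e-08) / ln(0.00189511)
  = -16.755939 / -6.268478 ≈ 2.673047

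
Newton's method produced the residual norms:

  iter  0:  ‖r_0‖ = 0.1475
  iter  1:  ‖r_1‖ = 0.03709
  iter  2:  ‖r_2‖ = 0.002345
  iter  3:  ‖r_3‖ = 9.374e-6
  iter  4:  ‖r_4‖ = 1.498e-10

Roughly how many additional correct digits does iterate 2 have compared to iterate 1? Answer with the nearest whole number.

1

Digits gained ≈ log₁₀(‖r_1‖/‖r_2‖) = log₁₀(0.03709/0.002345) = log₁₀(15.8166) ≈ 1.199.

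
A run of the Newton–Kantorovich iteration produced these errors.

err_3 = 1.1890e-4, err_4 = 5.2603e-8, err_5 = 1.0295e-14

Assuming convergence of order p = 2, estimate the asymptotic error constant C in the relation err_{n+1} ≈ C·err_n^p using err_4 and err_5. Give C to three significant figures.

C ≈ err_5 / err_4^2
  = 1.0295e-14 / (5.2603e-8)^2
  = 1.0295e-14 / 2.76708e-15 ≈ 3.7205

3.72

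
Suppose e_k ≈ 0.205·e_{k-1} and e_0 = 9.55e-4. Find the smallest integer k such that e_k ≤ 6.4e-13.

14

After k steps, e_k ≈ 9.55e-4·0.205^k.
Need 0.205^k ≤ 6.4e-13/9.55e-4 = 6.70157e-10.
k ≥ ln(6.70157e-10)/ln(0.205) = -21.1235/-1.58475 = 13.329.
Smallest integer k = 14.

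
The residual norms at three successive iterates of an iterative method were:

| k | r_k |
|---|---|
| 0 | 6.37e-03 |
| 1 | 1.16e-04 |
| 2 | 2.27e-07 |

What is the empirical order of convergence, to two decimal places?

p ≈ ln(r_2/r_1) / ln(r_1/r_0)
  = ln(2.27e-07/1.16e-04) / ln(1.16e-04/6.37e-03)
  = ln(0.0019569) / ln(0.0182104)
  = -6.23639 / -4.00576 ≈ 1.55686

1.56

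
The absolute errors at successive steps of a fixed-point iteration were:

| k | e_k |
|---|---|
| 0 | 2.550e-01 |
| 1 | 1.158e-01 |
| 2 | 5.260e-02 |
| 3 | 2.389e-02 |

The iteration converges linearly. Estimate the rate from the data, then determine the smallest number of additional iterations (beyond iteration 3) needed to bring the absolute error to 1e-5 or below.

Rate ρ ≈ e_3/e_2 = 2.389e-02/5.260e-02 = 0.4542.
After j more steps, e_{3+j} ≈ 2.389e-02·ρ^j; need ρ^j ≤ 1e-5/2.389e-02 = 0.000418585.
j ≥ ln(0.000418585)/ln(0.4542) = -7.7786/-0.78922 = 9.856.
So 10 more iterations are needed.

10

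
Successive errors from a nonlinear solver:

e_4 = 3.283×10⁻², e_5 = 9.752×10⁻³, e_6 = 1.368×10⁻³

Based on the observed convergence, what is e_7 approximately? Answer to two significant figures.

First estimate the order: p ≈ ln(e_6/e_5) / ln(e_5/e_4) = ln(1.368×10⁻³/9.752×10⁻³)/ln(9.752×10⁻³/3.283×10⁻²) = ln(0.140279)/ln(0.297045) ≈ 1.6181.
Then e_7 ≈ e_6·(e_6/e_5)^p = 1.368×10⁻³·(0.140279)^1.6181 = 1.368×10⁻³·0.0416628 ≈ 5.699e-05.

5.7e-5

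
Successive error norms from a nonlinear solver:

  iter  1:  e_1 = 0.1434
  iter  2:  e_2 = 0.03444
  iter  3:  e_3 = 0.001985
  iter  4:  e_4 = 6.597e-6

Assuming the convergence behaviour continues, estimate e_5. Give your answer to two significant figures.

First estimate the order: p ≈ ln(e_4/e_3) / ln(e_3/e_2) = ln(6.597e-6/0.001985)/ln(0.001985/0.03444) = ln(0.00332343)/ln(0.0576365) ≈ 1.9998.
Then e_5 ≈ e_4·(e_4/e_3)^p = 6.597e-6·(0.00332343)^1.9998 = 6.597e-6·1.10578e-05 ≈ 7.295e-11.

7.3e-11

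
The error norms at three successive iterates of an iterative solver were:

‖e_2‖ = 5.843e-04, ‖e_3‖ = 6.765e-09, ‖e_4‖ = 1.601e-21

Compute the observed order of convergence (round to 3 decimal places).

2.558

p ≈ ln(‖e_4‖/‖e_3‖) / ln(‖e_3‖/‖e_2‖)
  = ln(1.601e-21/6.765e-09) / ln(6.765e-09/5.843e-04)
  = ln(2.36659e-13) / ln(1.1578e-05)
  = -29.072156 / -11.366404 ≈ 2.557727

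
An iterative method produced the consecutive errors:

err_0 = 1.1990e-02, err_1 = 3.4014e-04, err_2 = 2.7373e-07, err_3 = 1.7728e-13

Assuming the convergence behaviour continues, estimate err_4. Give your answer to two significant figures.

7.4e-26

First estimate the order: p ≈ ln(err_3/err_2) / ln(err_2/err_1) = ln(1.7728e-13/2.7373e-07)/ln(2.7373e-07/3.4014e-04) = ln(6.47645e-07)/ln(0.000804757) ≈ 2.0000.
Then err_4 ≈ err_3·(err_3/err_2)^p = 1.7728e-13·(6.47645e-07)^2.0000 = 1.7728e-13·4.19444e-13 ≈ 7.436e-26.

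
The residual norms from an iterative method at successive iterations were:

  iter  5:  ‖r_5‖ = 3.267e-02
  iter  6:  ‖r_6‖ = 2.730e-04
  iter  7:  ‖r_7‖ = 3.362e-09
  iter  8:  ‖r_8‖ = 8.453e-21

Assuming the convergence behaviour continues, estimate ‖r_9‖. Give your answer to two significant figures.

3.3e-48

First estimate the order: p ≈ ln(‖r_8‖/‖r_7‖) / ln(‖r_7‖/‖r_6‖) = ln(8.453e-21/3.362e-09)/ln(3.362e-09/2.730e-04) = ln(2.51428e-12)/ln(1.2315e-05) ≈ 2.3627.
Then ‖r_9‖ ≈ ‖r_8‖·(‖r_8‖/‖r_7‖)^p = 8.453e-21·(2.51428e-12)^2.3627 = 8.453e-21·3.92335e-28 ≈ 3.316e-48.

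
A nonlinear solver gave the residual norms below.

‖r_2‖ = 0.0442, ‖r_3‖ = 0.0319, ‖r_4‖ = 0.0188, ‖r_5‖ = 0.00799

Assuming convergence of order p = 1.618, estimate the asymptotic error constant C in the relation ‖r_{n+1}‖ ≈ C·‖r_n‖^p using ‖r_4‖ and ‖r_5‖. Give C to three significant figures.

C ≈ ‖r_5‖ / ‖r_4‖^1.618
  = 0.00799 / (0.0188)^1.618
  = 0.00799 / 0.00161283 ≈ 4.954

4.95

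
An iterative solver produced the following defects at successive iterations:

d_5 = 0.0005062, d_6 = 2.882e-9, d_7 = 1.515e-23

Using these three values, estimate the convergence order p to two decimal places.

p ≈ ln(d_7/d_6) / ln(d_6/d_5)
  = ln(1.515e-23/2.882e-9) / ln(2.882e-9/0.0005062)
  = ln(5.25677e-15) / ln(5.6934e-06)
  = -32.87926 / -12.07620 ≈ 2.72265

2.72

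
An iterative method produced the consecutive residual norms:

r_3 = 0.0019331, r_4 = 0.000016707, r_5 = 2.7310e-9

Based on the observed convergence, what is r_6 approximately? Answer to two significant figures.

First estimate the order: p ≈ ln(r_5/r_4) / ln(r_4/r_3) = ln(2.7310e-9/0.000016707)/ln(0.000016707/0.0019331) = ln(0.000163464)/ln(0.00864259) ≈ 1.8352.
Then r_6 ≈ r_5·(r_5/r_4)^p = 2.7310e-9·(0.000163464)^1.8352 = 2.7310e-9·1.12427e-07 ≈ 3.07e-16.

3.1e-16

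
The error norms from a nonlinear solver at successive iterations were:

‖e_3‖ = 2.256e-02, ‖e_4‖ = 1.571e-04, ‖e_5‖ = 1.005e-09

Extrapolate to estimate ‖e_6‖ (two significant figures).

First estimate the order: p ≈ ln(‖e_5‖/‖e_4‖) / ln(‖e_4‖/‖e_3‖) = ln(1.005e-09/1.571e-04)/ln(1.571e-04/2.256e-02) = ln(6.3972e-06)/ln(0.00696365) ≈ 2.4078.
Then ‖e_6‖ ≈ ‖e_5‖·(‖e_5‖/‖e_4‖)^p = 1.005e-09·(6.3972e-06)^2.4078 = 1.005e-09·3.1179e-13 ≈ 3.133e-22.

3.1e-22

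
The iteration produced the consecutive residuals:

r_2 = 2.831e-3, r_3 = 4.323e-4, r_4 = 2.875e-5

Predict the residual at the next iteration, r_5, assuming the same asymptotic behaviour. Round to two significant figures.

First estimate the order: p ≈ ln(r_4/r_3) / ln(r_3/r_2) = ln(2.875e-5/4.323e-4)/ln(4.323e-4/2.831e-3) = ln(0.0665047)/ln(0.152702) ≈ 1.4423.
Then r_5 ≈ r_4·(r_4/r_3)^p = 2.875e-5·(0.0665047)^1.4423 = 2.875e-5·0.020054 ≈ 5.766e-07.

5.8e-7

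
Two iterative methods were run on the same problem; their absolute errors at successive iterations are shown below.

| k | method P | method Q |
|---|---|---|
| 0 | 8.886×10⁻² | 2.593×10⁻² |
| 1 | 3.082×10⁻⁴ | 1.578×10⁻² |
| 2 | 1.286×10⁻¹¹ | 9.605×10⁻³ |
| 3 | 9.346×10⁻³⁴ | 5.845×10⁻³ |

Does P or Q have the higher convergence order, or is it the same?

P

Method P: p ≈ ln(9.346×10⁻³⁴/1.286×10⁻¹¹)/ln(1.286×10⁻¹¹/3.082×10⁻⁴) ≈ 3.00.
Method Q: p ≈ ln(5.845×10⁻³/9.605×10⁻³)/ln(9.605×10⁻³/1.578×10⁻²) ≈ 1.00.
Method P has the higher order (≈3.0 vs ≈1.0).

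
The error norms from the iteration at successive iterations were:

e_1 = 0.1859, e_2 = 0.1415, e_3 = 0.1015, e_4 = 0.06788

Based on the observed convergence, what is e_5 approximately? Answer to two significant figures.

First estimate the order: p ≈ ln(e_4/e_3) / ln(e_3/e_2) = ln(0.06788/0.1015)/ln(0.1015/0.1415) = ln(0.668768)/ln(0.717314) ≈ 1.2109.
Then e_5 ≈ e_4·(e_4/e_3)^p = 0.06788·(0.668768)^1.2109 = 0.06788·0.614364 ≈ 0.0417.

4.2e-2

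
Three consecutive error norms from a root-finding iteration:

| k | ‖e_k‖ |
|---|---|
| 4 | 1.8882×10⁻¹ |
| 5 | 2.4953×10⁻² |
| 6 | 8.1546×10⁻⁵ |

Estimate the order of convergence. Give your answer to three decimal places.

2.828

p ≈ ln(‖e_6‖/‖e_5‖) / ln(‖e_5‖/‖e_4‖)
  = ln(8.1546×10⁻⁵/2.4953×10⁻²) / ln(2.4953×10⁻²/1.8882×10⁻¹)
  = ln(0.00326798) / ln(0.132152)
  = -5.723583 / -2.023803 ≈ 2.828132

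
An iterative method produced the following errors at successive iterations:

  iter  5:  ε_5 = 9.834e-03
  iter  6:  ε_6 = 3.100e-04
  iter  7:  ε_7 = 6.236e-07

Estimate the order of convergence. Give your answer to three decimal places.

1.796

p ≈ ln(ε_7/ε_6) / ln(ε_6/ε_5)
  = ln(6.236e-07/3.100e-04) / ln(3.100e-04/9.834e-03)
  = ln(0.00201161) / ln(0.0315233)
  = -6.208820 / -3.457028 ≈ 1.795999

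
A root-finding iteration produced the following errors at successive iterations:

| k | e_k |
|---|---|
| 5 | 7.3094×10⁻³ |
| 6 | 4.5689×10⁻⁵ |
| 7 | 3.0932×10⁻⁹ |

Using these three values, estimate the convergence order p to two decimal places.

1.89

p ≈ ln(e_7/e_6) / ln(e_6/e_5)
  = ln(3.0932×10⁻⁹/4.5689×10⁻⁵) / ln(4.5689×10⁻⁵/7.3094×10⁻³)
  = ln(6.77012e-05) / ln(0.00625072)
  = -9.60041 / -5.07506 ≈ 1.89168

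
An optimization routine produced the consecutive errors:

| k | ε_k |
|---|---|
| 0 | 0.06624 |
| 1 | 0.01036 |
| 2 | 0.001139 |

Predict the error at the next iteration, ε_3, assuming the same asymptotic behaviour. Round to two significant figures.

8.2e-5

First estimate the order: p ≈ ln(ε_2/ε_1) / ln(ε_1/ε_0) = ln(0.001139/0.01036)/ln(0.01036/0.06624) = ln(0.109942)/ln(0.156401) ≈ 1.1900.
Then ε_3 ≈ ε_2·(ε_2/ε_1)^p = 0.001139·(0.109942)^1.1900 = 0.001139·0.0722744 ≈ 8.232e-05.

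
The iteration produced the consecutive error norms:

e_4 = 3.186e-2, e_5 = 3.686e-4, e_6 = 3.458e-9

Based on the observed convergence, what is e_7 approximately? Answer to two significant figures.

3.1e-22

First estimate the order: p ≈ ln(e_6/e_5) / ln(e_5/e_4) = ln(3.458e-9/3.686e-4)/ln(3.686e-4/3.186e-2) = ln(9.38144e-06)/ln(0.0115694) ≈ 2.5960.
Then e_7 ≈ e_6·(e_6/e_5)^p = 3.458e-9·(9.38144e-06)^2.5960 = 3.458e-9·8.8718e-14 ≈ 3.068e-22.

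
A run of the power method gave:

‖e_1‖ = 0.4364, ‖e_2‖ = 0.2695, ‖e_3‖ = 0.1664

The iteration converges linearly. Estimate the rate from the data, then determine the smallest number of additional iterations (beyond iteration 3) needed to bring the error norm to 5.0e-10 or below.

Rate ρ ≈ ‖e_3‖/‖e_2‖ = 0.1664/0.2695 = 0.6174.
After j more steps, ‖e_{3+j}‖ ≈ 0.1664·ρ^j; need ρ^j ≤ 5.0e-10/0.1664 = 3.00481e-09.
j ≥ ln(3.00481e-09)/ln(0.6174) = -19.6231/-0.48224 = 40.692.
So 41 more iterations are needed.

41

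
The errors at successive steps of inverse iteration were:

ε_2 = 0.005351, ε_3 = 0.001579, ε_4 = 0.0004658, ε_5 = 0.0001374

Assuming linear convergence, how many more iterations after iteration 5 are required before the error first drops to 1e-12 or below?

Rate ρ ≈ ε_5/ε_4 = 0.0001374/0.0004658 = 0.2950.
After j more steps, ε_{5+j} ≈ 0.0001374·ρ^j; need ρ^j ≤ 1e-12/0.0001374 = 7.27802e-09.
j ≥ ln(7.27802e-09)/ln(0.2950) = -18.7384/-1.22078 = 15.350.
So 16 more iterations are needed.

16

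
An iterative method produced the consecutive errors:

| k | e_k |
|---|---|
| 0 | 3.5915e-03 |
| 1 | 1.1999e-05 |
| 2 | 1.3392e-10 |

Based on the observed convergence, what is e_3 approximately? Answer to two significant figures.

1.7e-20

First estimate the order: p ≈ ln(e_2/e_1) / ln(e_1/e_0) = ln(1.3392e-10/1.1999e-05)/ln(1.1999e-05/3.5915e-03) = ln(1.11609e-05)/ln(0.00334094) ≈ 2.0000.
Then e_3 ≈ e_2·(e_2/e_1)^p = 1.3392e-10·(1.11609e-05)^2.0000 = 1.3392e-10·1.24566e-10 ≈ 1.668e-20.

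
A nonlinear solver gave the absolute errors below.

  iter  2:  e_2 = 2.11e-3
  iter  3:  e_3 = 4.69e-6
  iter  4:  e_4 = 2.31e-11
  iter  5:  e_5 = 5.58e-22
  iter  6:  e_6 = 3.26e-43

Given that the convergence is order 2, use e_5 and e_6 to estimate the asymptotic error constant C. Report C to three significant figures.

C ≈ e_6 / e_5^2
  = 3.26e-43 / (5.58e-22)^2
  = 3.26e-43 / 3.11364e-43 ≈ 1.047

1.05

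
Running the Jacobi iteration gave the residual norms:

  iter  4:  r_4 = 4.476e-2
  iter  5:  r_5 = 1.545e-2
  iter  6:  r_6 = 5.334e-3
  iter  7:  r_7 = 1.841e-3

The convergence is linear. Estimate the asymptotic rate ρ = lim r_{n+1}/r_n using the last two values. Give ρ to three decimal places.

0.345

ρ ≈ r_7/r_6 = 1.841e-3/5.334e-3 = 0.34514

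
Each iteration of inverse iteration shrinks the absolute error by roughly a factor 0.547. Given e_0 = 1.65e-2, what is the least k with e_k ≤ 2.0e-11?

After k steps, e_k ≈ 1.65e-2·0.547^k.
Need 0.547^k ≤ 2.0e-11/1.65e-2 = 1.21212e-09.
k ≥ ln(1.21212e-09)/ln(0.547) = -20.5309/-0.60331 = 34.030.
Smallest integer k = 35.

35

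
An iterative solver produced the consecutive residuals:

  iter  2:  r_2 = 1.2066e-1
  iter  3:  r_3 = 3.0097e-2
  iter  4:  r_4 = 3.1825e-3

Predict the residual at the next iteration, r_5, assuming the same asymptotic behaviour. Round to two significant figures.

First estimate the order: p ≈ ln(r_4/r_3) / ln(r_3/r_2) = ln(3.1825e-3/3.0097e-2)/ln(3.0097e-2/1.2066e-1) = ln(0.105741)/ln(0.249436) ≈ 1.6181.
Then r_5 ≈ r_4·(r_4/r_3)^p = 3.1825e-3·(0.105741)^1.6181 = 3.1825e-3·0.0263711 ≈ 8.393e-05.

8.4e-5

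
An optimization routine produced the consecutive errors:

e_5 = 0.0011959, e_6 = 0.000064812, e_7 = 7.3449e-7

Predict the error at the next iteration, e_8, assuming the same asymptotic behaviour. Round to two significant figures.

7.5e-10

First estimate the order: p ≈ ln(e_7/e_6) / ln(e_6/e_5) = ln(7.3449e-7/0.000064812)/ln(0.000064812/0.0011959) = ln(0.0113326)/ln(0.0541952) ≈ 1.5368.
Then e_8 ≈ e_7·(e_7/e_6)^p = 7.3449e-7·(0.0113326)^1.5368 = 7.3449e-7·0.00102304 ≈ 7.514e-10.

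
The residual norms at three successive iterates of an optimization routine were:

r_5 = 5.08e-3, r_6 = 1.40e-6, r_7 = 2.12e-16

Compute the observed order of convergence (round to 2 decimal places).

p ≈ ln(r_7/r_6) / ln(r_6/r_5)
  = ln(2.12e-16/1.40e-6) / ln(1.40e-6/5.08e-3)
  = ln(1.51429e-10) / ln(0.000275591)
  = -22.61090 / -8.19659 ≈ 2.75857

2.76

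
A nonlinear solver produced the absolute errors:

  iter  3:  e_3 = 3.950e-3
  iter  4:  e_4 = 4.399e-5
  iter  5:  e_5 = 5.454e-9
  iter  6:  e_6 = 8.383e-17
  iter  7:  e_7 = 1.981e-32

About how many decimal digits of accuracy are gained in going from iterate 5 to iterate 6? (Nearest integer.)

Digits gained ≈ log₁₀(e_5/e_6) = log₁₀(5.454e-9/8.383e-17) = log₁₀(6.50602e+07) ≈ 7.813.

8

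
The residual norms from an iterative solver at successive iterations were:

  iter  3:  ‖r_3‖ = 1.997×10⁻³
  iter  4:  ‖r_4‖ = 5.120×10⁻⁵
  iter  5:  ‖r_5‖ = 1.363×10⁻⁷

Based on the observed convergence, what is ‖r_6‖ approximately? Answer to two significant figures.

9.3e-12

First estimate the order: p ≈ ln(‖r_5‖/‖r_4‖) / ln(‖r_4‖/‖r_3‖) = ln(1.363×10⁻⁷/5.120×10⁻⁵)/ln(5.120×10⁻⁵/1.997×10⁻³) = ln(0.00266211)/ln(0.0256385) ≈ 1.6182.
Then ‖r_6‖ ≈ ‖r_5‖·(‖r_5‖/‖r_4‖)^p = 1.363×10⁻⁷·(0.00266211)^1.6182 = 1.363×10⁻⁷·6.81555e-05 ≈ 9.29e-12.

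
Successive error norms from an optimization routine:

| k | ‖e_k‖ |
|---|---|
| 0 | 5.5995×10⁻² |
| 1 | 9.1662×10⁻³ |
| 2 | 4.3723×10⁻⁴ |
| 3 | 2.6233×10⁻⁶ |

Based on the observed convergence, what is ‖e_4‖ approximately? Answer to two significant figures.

4.8e-10

First estimate the order: p ≈ ln(‖e_3‖/‖e_2‖) / ln(‖e_2‖/‖e_1‖) = ln(2.6233×10⁻⁶/4.3723×10⁻⁴)/ln(4.3723×10⁻⁴/9.1662×10⁻³) = ln(0.00599982)/ln(0.0477002) ≈ 1.6813.
Then ‖e_4‖ ≈ ‖e_3‖·(‖e_3‖/‖e_2‖)^p = 2.6233×10⁻⁶·(0.00599982)^1.6813 = 2.6233×10⁻⁶·0.000183816 ≈ 4.822e-10.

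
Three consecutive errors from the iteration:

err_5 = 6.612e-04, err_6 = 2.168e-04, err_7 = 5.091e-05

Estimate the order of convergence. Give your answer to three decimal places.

p ≈ ln(err_7/err_6) / ln(err_6/err_5)
  = ln(5.091e-05/2.168e-04) / ln(2.168e-04/6.612e-04)
  = ln(0.234825) / ln(0.327889)
  = -1.448915 / -1.115080 ≈ 1.299382

1.299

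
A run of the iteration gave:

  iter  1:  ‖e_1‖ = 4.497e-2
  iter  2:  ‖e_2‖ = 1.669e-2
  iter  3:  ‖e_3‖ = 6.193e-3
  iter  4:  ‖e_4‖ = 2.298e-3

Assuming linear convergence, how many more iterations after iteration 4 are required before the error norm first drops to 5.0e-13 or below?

Rate ρ ≈ ‖e_4‖/‖e_3‖ = 2.298e-3/6.193e-3 = 0.3711.
After j more steps, ‖e_{4+j}‖ ≈ 2.298e-3·ρ^j; need ρ^j ≤ 5.0e-13/2.298e-3 = 2.17581e-10.
j ≥ ln(2.17581e-10)/ln(0.3711) = -22.2484/-0.99128 = 22.444.
So 23 more iterations are needed.

23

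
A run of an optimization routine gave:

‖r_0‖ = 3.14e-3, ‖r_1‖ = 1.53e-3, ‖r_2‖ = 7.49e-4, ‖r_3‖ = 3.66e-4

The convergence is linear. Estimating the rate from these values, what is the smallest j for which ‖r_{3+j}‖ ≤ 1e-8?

15

Rate ρ ≈ ‖r_3‖/‖r_2‖ = 3.66e-4/7.49e-4 = 0.4887.
After j more steps, ‖r_{3+j}‖ ≈ 3.66e-4·ρ^j; need ρ^j ≤ 1e-8/3.66e-4 = 2.73224e-05.
j ≥ ln(2.73224e-05)/ln(0.4887) = -10.5078/-0.71601 = 14.675.
So 15 more iterations are needed.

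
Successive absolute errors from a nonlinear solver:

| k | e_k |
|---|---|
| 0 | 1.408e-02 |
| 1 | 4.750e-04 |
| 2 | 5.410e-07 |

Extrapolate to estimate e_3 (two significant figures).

First estimate the order: p ≈ ln(e_2/e_1) / ln(e_1/e_0) = ln(5.410e-07/4.750e-04)/ln(4.750e-04/1.408e-02) = ln(0.00113895)/ln(0.0337358) ≈ 1.9998.
Then e_3 ≈ e_2·(e_2/e_1)^p = 5.410e-07·(0.00113895)^1.9998 = 5.410e-07·1.29897e-06 ≈ 7.027e-13.

7.0e-13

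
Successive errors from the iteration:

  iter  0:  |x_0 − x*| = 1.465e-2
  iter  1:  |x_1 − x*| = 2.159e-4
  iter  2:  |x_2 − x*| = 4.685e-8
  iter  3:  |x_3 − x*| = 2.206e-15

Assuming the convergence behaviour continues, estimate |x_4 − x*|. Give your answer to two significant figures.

4.9e-30

First estimate the order: p ≈ ln(|x_3 − x*|/|x_2 − x*|) / ln(|x_2 − x*|/|x_1 − x*|) = ln(2.206e-15/4.685e-8)/ln(4.685e-8/2.159e-4) = ln(4.70864e-08)/ln(0.000216999) ≈ 2.0000.
Then |x_4 − x*| ≈ |x_3 − x*|·(|x_3 − x*|/|x_2 − x*|)^p = 2.206e-15·(4.70864e-08)^2.0000 = 2.206e-15·2.21713e-15 ≈ 4.891e-30.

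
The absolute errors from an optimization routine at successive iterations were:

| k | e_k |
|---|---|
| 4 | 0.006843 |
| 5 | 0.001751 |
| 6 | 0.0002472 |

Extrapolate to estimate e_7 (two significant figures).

First estimate the order: p ≈ ln(e_6/e_5) / ln(e_5/e_4) = ln(0.0002472/0.001751)/ln(0.001751/0.006843) = ln(0.141176)/ln(0.255882) ≈ 1.4363.
Then e_7 ≈ e_6·(e_6/e_5)^p = 0.0002472·(0.141176)^1.4363 = 0.0002472·0.0600899 ≈ 1.485e-05.

1.5e-5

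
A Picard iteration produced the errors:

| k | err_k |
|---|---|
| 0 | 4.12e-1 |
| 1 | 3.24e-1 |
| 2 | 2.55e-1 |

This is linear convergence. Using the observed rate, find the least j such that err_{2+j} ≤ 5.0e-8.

65

Rate ρ ≈ err_2/err_1 = 2.55e-1/3.24e-1 = 0.7870.
After j more steps, err_{2+j} ≈ 2.55e-1·ρ^j; need ρ^j ≤ 5.0e-8/2.55e-1 = 1.96078e-07.
j ≥ ln(1.96078e-07)/ln(0.7870) = -15.4448/-0.23953 = 64.480.
So 65 more iterations are needed.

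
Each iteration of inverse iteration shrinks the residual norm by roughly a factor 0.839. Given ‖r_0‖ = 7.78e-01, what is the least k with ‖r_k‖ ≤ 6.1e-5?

After k steps, ‖r_k‖ ≈ 7.78e-01·0.839^k.
Need 0.839^k ≤ 6.1e-5/7.78e-01 = 7.84062e-05.
k ≥ ln(7.84062e-05)/ln(0.839) = -9.4536/-0.17554 = 53.854.
Smallest integer k = 54.

54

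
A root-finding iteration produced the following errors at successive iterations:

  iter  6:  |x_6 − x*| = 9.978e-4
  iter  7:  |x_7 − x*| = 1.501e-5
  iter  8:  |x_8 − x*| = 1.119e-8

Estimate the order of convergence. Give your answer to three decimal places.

p ≈ ln(|x_8 − x*|/|x_7 − x*|) / ln(|x_7 − x*|/|x_6 − x*|)
  = ln(1.119e-8/1.501e-5) / ln(1.501e-5/9.978e-4)
  = ln(0.000745503) / ln(0.0150431)
  = -7.201451 / -4.196836 ≈ 1.715924

1.716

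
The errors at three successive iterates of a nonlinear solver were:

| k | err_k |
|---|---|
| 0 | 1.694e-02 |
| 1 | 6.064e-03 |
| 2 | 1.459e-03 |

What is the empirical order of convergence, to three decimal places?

p ≈ ln(err_2/err_1) / ln(err_1/err_0)
  = ln(1.459e-03/6.064e-03) / ln(6.064e-03/1.694e-02)
  = ln(0.2406) / ln(0.357969)
  = -1.424619 / -1.027309 ≈ 1.386748

1.387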